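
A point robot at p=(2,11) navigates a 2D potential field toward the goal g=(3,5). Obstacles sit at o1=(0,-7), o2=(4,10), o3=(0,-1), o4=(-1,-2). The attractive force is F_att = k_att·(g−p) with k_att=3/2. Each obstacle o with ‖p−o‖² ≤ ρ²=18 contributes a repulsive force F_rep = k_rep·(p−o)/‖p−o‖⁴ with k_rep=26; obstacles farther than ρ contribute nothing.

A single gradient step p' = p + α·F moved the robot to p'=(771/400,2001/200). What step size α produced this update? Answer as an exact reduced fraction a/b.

F_att = 3/2·(g−p) = 3/2·(1,-6) = (1.5000,-9.0000)
o1: d²=328 > ρ²=18 → inactive
o2: d²=5 ≤ ρ²=18; F_rep = 26·(-2,1)/5² = (-2.0800,1.0400)
o3: d²=148 > ρ²=18 → inactive
o4: d²=178 > ρ²=18 → inactive
F = F_att + ΣF_rep = (-0.5800,-7.9600)
Δp = p'−p = (-0.0725,-0.9950); α = Δx/Fx = (-29/400) / (-29/50) = 1/8
check: Δy/Fy = (-199/200) / (-199/25) = 1/8 ✓

α = 1/8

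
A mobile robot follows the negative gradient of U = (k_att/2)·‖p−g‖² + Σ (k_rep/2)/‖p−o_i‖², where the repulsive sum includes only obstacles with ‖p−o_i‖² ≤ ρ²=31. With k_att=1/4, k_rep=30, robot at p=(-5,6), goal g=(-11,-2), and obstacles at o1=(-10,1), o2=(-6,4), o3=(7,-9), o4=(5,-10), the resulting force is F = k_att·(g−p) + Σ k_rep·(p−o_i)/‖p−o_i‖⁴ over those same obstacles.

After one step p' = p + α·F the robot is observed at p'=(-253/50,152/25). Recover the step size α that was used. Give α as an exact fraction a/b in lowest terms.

α = 1/5

F_att = 1/4·(g−p) = 1/4·(-6,-8) = (-1.5000,-2.0000)
o1: d²=50 > ρ²=31 → inactive
o2: d²=5 ≤ ρ²=31; F_rep = 30·(1,2)/5² = (1.2000,2.4000)
o3: d²=369 > ρ²=31 → inactive
o4: d²=356 > ρ²=31 → inactive
F = F_att + ΣF_rep = (-0.3000,0.4000)
Δp = p'−p = (-0.0600,0.0800); α = Δx/Fx = (-3/50) / (-3/10) = 1/5
check: Δy/Fy = (2/25) / (2/5) = 1/5 ✓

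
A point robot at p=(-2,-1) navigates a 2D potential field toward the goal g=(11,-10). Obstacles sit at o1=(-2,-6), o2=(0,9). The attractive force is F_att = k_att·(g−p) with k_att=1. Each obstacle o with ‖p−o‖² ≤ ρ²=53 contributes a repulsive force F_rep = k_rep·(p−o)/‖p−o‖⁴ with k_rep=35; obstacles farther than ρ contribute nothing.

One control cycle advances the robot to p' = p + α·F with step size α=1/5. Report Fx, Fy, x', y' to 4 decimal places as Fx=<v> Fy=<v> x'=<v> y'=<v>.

F_att = 1·(g−p) = 1·(13,-9) = (13.0000,-9.0000)
o1: d²=25 ≤ ρ²=53; F_rep = 35·(0,5)/25² = (0.0000,0.2800)
o2: d²=104 > ρ²=53 → inactive
F = F_att + ΣF_rep = (13.0000,-8.7200)
p' = p + 1/5·F = (0.6000,-2.7440)

Fx=13.0000 Fy=-8.7200 x'=0.6000 y'=-2.7440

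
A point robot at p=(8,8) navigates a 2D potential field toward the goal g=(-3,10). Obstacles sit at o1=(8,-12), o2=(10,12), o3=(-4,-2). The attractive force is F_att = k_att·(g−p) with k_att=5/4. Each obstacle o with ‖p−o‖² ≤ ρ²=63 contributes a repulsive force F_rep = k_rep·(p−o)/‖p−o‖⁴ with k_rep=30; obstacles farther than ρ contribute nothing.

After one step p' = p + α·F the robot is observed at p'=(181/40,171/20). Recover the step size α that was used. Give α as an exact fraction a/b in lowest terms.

F_att = 5/4·(g−p) = 5/4·(-11,2) = (-13.7500,2.5000)
o1: d²=400 > ρ²=63 → inactive
o2: d²=20 ≤ ρ²=63; F_rep = 30·(-2,-4)/20² = (-0.1500,-0.3000)
o3: d²=244 > ρ²=63 → inactive
F = F_att + ΣF_rep = (-13.9000,2.2000)
Δp = p'−p = (-3.4750,0.5500); α = Δx/Fx = (-139/40) / (-139/10) = 1/4
check: Δy/Fy = (11/20) / (11/5) = 1/4 ✓

α = 1/4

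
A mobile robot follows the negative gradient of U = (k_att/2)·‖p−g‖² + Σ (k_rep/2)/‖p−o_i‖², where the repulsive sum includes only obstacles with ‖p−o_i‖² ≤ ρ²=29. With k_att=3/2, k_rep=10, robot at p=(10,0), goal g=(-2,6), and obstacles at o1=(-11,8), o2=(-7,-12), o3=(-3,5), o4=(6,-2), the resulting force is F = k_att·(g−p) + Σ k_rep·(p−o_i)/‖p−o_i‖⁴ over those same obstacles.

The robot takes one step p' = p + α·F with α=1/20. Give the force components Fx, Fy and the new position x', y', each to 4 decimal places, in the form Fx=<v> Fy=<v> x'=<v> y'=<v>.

Fx=-17.9000 Fy=9.0500 x'=9.1050 y'=0.4525

F_att = 3/2·(g−p) = 3/2·(-12,6) = (-18.0000,9.0000)
o1: d²=505 > ρ²=29 → inactive
o2: d²=433 > ρ²=29 → inactive
o3: d²=194 > ρ²=29 → inactive
o4: d²=20 ≤ ρ²=29; F_rep = 10·(4,2)/20² = (0.1000,0.0500)
F = F_att + ΣF_rep = (-17.9000,9.0500)
p' = p + 1/20·F = (9.1050,0.4525)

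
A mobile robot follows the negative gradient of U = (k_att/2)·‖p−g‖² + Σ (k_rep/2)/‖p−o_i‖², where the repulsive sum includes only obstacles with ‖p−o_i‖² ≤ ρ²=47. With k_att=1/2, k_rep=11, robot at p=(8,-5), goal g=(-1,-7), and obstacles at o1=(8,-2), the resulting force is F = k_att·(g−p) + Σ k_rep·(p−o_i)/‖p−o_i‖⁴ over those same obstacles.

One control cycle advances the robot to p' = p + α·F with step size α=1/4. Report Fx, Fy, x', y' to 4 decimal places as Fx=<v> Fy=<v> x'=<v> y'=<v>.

Fx=-4.5000 Fy=-1.4074 x'=6.8750 y'=-5.3519

F_att = 1/2·(g−p) = 1/2·(-9,-2) = (-4.5000,-1.0000)
o1: d²=9 ≤ ρ²=47; F_rep = 11·(0,-3)/9² = (0.0000,-0.4074)
F = F_att + ΣF_rep = (-4.5000,-1.4074)
p' = p + 1/4·F = (6.8750,-5.3519)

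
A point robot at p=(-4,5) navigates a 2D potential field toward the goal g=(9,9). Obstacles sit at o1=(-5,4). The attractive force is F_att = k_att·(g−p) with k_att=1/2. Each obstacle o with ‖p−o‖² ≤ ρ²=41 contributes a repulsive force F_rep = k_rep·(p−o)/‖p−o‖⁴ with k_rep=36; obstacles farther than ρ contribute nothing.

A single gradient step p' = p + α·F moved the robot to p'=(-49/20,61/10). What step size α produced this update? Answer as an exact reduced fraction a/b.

F_att = 1/2·(g−p) = 1/2·(13,4) = (6.5000,2.0000)
o1: d²=2 ≤ ρ²=41; F_rep = 36·(1,1)/2² = (9.0000,9.0000)
F = F_att + ΣF_rep = (15.5000,11.0000)
Δp = p'−p = (1.5500,1.1000); α = Δx/Fx = (31/20) / (31/2) = 1/10
check: Δy/Fy = (11/10) / (11) = 1/10 ✓

α = 1/10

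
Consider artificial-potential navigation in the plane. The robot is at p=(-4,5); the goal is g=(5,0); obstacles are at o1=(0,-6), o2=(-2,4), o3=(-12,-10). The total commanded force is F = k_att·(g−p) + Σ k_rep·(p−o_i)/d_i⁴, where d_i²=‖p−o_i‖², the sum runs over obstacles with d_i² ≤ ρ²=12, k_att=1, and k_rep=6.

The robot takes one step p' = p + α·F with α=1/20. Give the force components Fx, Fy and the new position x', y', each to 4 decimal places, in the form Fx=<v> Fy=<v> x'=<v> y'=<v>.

F_att = 1·(g−p) = 1·(9,-5) = (9.0000,-5.0000)
o1: d²=137 > ρ²=12 → inactive
o2: d²=5 ≤ ρ²=12; F_rep = 6·(-2,1)/5² = (-0.4800,0.2400)
o3: d²=289 > ρ²=12 → inactive
F = F_att + ΣF_rep = (8.5200,-4.7600)
p' = p + 1/20·F = (-3.5740,4.7620)

Fx=8.5200 Fy=-4.7600 x'=-3.5740 y'=4.7620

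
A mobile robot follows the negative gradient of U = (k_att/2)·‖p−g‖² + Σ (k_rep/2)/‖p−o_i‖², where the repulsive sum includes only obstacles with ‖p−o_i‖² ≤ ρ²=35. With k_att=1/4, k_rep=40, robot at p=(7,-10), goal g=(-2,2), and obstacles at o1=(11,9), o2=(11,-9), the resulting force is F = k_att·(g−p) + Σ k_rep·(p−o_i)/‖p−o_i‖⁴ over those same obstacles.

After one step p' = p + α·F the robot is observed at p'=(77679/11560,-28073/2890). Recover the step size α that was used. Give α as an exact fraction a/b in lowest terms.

α = 1/10

F_att = 1/4·(g−p) = 1/4·(-9,12) = (-2.2500,3.0000)
o1: d²=377 > ρ²=35 → inactive
o2: d²=17 ≤ ρ²=35; F_rep = 40·(-4,-1)/17² = (-0.5536,-0.1384)
F = F_att + ΣF_rep = (-2.8036,2.8616)
Δp = p'−p = (-0.2804,0.2862); α = Δx/Fx = (-3241/11560) / (-3241/1156) = 1/10
check: Δy/Fy = (827/2890) / (827/289) = 1/10 ✓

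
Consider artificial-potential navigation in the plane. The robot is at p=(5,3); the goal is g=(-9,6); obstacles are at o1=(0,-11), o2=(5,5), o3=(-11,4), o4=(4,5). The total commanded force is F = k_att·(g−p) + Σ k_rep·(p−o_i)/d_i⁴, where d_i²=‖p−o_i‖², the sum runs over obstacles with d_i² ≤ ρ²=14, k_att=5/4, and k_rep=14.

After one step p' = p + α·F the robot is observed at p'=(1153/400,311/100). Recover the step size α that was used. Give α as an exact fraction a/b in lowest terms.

α = 1/8

F_att = 5/4·(g−p) = 5/4·(-14,3) = (-17.5000,3.7500)
o1: d²=221 > ρ²=14 → inactive
o2: d²=4 ≤ ρ²=14; F_rep = 14·(0,-2)/4² = (0.0000,-1.7500)
o3: d²=257 > ρ²=14 → inactive
o4: d²=5 ≤ ρ²=14; F_rep = 14·(1,-2)/5² = (0.5600,-1.1200)
F = F_att + ΣF_rep = (-16.9400,0.8800)
Δp = p'−p = (-2.1175,0.1100); α = Δx/Fx = (-847/400) / (-847/50) = 1/8
check: Δy/Fy = (11/100) / (22/25) = 1/8 ✓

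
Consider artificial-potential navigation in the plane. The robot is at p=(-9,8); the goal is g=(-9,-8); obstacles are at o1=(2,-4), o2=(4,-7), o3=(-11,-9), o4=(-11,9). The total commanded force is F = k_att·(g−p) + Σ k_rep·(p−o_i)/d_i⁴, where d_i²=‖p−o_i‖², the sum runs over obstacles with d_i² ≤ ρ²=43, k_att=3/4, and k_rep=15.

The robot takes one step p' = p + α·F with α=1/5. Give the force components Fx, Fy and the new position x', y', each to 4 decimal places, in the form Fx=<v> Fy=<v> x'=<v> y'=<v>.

F_att = 3/4·(g−p) = 3/4·(0,-16) = (0.0000,-12.0000)
o1: d²=265 > ρ²=43 → inactive
o2: d²=394 > ρ²=43 → inactive
o3: d²=293 > ρ²=43 → inactive
o4: d²=5 ≤ ρ²=43; F_rep = 15·(2,-1)/5² = (1.2000,-0.6000)
F = F_att + ΣF_rep = (1.2000,-12.6000)
p' = p + 1/5·F = (-8.7600,5.4800)

Fx=1.2000 Fy=-12.6000 x'=-8.7600 y'=5.4800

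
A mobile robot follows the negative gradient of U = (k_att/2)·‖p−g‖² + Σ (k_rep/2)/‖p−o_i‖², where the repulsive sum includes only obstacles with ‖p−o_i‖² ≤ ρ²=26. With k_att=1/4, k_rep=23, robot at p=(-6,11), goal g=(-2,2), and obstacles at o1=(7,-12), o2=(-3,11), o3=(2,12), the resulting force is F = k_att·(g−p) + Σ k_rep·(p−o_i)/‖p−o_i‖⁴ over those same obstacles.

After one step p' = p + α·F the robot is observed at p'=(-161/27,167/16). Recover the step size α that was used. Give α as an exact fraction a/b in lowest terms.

F_att = 1/4·(g−p) = 1/4·(4,-9) = (1.0000,-2.2500)
o1: d²=698 > ρ²=26 → inactive
o2: d²=9 ≤ ρ²=26; F_rep = 23·(-3,0)/9² = (-0.8519,0.0000)
o3: d²=65 > ρ²=26 → inactive
F = F_att + ΣF_rep = (0.1481,-2.2500)
Δp = p'−p = (0.0370,-0.5625); α = Δx/Fx = (1/27) / (4/27) = 1/4
check: Δy/Fy = (-9/16) / (-9/4) = 1/4 ✓

α = 1/4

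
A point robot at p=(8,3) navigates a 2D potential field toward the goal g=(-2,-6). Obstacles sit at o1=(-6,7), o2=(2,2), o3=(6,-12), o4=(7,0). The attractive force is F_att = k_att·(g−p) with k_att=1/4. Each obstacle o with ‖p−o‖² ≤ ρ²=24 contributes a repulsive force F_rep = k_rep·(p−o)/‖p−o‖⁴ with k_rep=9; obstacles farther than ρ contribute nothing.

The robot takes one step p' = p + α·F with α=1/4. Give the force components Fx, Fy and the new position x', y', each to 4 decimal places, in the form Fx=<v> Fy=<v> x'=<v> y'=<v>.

F_att = 1/4·(g−p) = 1/4·(-10,-9) = (-2.5000,-2.2500)
o1: d²=212 > ρ²=24 → inactive
o2: d²=37 > ρ²=24 → inactive
o3: d²=229 > ρ²=24 → inactive
o4: d²=10 ≤ ρ²=24; F_rep = 9·(1,3)/10² = (0.0900,0.2700)
F = F_att + ΣF_rep = (-2.4100,-1.9800)
p' = p + 1/4·F = (7.3975,2.5050)

Fx=-2.4100 Fy=-1.9800 x'=7.3975 y'=2.5050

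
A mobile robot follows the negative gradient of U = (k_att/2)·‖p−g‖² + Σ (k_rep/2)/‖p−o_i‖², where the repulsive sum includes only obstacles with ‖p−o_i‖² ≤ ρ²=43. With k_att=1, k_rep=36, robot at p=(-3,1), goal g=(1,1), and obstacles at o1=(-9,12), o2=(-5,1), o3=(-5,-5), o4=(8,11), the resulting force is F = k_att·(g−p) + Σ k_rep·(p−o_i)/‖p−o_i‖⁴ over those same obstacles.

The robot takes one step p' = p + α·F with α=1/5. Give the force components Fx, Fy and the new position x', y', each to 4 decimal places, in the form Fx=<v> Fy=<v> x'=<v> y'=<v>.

F_att = 1·(g−p) = 1·(4,0) = (4.0000,0.0000)
o1: d²=157 > ρ²=43 → inactive
o2: d²=4 ≤ ρ²=43; F_rep = 36·(2,0)/4² = (4.5000,0.0000)
o3: d²=40 ≤ ρ²=43; F_rep = 36·(2,6)/40² = (0.0450,0.1350)
o4: d²=221 > ρ²=43 → inactive
F = F_att + ΣF_rep = (8.5450,0.1350)
p' = p + 1/5·F = (-1.2910,1.0270)

Fx=8.5450 Fy=0.1350 x'=-1.2910 y'=1.0270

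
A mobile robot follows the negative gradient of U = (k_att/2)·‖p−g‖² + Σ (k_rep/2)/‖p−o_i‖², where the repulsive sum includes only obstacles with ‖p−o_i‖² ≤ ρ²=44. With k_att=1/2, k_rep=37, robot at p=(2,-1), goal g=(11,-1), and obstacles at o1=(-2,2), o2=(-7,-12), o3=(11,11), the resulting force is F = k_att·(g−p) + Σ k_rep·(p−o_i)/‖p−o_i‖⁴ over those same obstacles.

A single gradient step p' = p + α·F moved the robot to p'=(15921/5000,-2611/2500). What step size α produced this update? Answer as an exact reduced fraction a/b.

F_att = 1/2·(g−p) = 1/2·(9,0) = (4.5000,0.0000)
o1: d²=25 ≤ ρ²=44; F_rep = 37·(4,-3)/25² = (0.2368,-0.1776)
o2: d²=202 > ρ²=44 → inactive
o3: d²=225 > ρ²=44 → inactive
F = F_att + ΣF_rep = (4.7368,-0.1776)
Δp = p'−p = (1.1842,-0.0444); α = Δx/Fx = (5921/5000) / (5921/1250) = 1/4
check: Δy/Fy = (-111/2500) / (-111/625) = 1/4 ✓

α = 1/4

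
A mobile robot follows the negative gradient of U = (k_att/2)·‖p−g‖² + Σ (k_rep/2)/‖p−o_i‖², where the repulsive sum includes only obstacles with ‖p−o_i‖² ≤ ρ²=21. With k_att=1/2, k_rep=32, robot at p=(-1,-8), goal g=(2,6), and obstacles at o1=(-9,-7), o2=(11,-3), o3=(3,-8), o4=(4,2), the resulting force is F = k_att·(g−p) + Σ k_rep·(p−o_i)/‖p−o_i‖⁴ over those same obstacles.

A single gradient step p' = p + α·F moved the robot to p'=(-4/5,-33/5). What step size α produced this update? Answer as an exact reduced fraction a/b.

α = 1/5

F_att = 1/2·(g−p) = 1/2·(3,14) = (1.5000,7.0000)
o1: d²=65 > ρ²=21 → inactive
o2: d²=169 > ρ²=21 → inactive
o3: d²=16 ≤ ρ²=21; F_rep = 32·(-4,0)/16² = (-0.5000,0.0000)
o4: d²=125 > ρ²=21 → inactive
F = F_att + ΣF_rep = (1.0000,7.0000)
Δp = p'−p = (0.2000,1.4000); α = Δx/Fx = (1/5) / (1) = 1/5
check: Δy/Fy = (7/5) / (7) = 1/5 ✓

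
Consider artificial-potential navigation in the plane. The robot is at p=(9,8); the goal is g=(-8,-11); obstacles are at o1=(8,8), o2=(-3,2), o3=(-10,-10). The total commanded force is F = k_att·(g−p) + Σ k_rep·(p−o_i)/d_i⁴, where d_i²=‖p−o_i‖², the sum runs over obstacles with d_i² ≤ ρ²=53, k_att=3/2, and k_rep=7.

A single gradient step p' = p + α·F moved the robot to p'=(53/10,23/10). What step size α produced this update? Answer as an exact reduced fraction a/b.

α = 1/5

F_att = 3/2·(g−p) = 3/2·(-17,-19) = (-25.5000,-28.5000)
o1: d²=1 ≤ ρ²=53; F_rep = 7·(1,0)/1² = (7.0000,0.0000)
o2: d²=180 > ρ²=53 → inactive
o3: d²=685 > ρ²=53 → inactive
F = F_att + ΣF_rep = (-18.5000,-28.5000)
Δp = p'−p = (-3.7000,-5.7000); α = Δx/Fx = (-37/10) / (-37/2) = 1/5
check: Δy/Fy = (-57/10) / (-57/2) = 1/5 ✓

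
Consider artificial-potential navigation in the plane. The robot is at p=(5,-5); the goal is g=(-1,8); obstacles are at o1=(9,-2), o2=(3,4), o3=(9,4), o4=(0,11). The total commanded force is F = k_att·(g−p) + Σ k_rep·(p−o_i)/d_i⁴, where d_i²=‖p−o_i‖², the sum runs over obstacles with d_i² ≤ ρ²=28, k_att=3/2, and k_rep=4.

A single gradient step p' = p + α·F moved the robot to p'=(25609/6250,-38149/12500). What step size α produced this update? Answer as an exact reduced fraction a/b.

α = 1/10

F_att = 3/2·(g−p) = 3/2·(-6,13) = (-9.0000,19.5000)
o1: d²=25 ≤ ρ²=28; F_rep = 4·(-4,-3)/25² = (-0.0256,-0.0192)
o2: d²=85 > ρ²=28 → inactive
o3: d²=97 > ρ²=28 → inactive
o4: d²=281 > ρ²=28 → inactive
F = F_att + ΣF_rep = (-9.0256,19.4808)
Δp = p'−p = (-0.9026,1.9481); α = Δx/Fx = (-5641/6250) / (-5641/625) = 1/10
check: Δy/Fy = (24351/12500) / (24351/1250) = 1/10 ✓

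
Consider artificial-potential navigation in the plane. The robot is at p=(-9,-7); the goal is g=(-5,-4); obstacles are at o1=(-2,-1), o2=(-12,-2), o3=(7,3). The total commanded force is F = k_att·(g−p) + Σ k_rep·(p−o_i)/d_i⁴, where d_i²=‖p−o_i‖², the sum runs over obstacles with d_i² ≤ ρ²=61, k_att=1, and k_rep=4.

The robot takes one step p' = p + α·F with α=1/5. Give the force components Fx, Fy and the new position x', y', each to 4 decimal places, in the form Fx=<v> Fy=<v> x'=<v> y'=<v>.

Fx=4.0104 Fy=2.9827 x'=-8.1979 y'=-6.4035

F_att = 1·(g−p) = 1·(4,3) = (4.0000,3.0000)
o1: d²=85 > ρ²=61 → inactive
o2: d²=34 ≤ ρ²=61; F_rep = 4·(3,-5)/34² = (0.0104,-0.0173)
o3: d²=356 > ρ²=61 → inactive
F = F_att + ΣF_rep = (4.0104,2.9827)
p' = p + 1/5·F = (-8.1979,-6.4035)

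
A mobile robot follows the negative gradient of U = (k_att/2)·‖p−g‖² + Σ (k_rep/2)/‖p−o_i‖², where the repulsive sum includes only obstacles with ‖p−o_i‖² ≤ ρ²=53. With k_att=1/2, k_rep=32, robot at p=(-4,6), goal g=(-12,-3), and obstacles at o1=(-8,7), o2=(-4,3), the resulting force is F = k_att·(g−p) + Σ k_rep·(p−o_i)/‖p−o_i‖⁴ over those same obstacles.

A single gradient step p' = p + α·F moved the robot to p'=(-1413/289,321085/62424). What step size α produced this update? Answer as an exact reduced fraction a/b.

α = 1/4

F_att = 1/2·(g−p) = 1/2·(-8,-9) = (-4.0000,-4.5000)
o1: d²=17 ≤ ρ²=53; F_rep = 32·(4,-1)/17² = (0.4429,-0.1107)
o2: d²=9 ≤ ρ²=53; F_rep = 32·(0,3)/9² = (0.0000,1.1852)
F = F_att + ΣF_rep = (-3.5571,-3.4255)
Δp = p'−p = (-0.8893,-0.8564); α = Δx/Fx = (-257/289) / (-1028/289) = 1/4
check: Δy/Fy = (-53459/62424) / (-53459/15606) = 1/4 ✓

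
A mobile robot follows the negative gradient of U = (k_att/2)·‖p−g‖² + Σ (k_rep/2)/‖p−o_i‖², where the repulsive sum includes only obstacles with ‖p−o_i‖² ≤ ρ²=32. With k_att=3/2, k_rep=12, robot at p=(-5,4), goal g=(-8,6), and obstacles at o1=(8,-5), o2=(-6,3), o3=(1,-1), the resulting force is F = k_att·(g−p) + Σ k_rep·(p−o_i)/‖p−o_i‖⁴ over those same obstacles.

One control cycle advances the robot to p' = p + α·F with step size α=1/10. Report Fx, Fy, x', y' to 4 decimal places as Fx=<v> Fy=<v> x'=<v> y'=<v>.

F_att = 3/2·(g−p) = 3/2·(-3,2) = (-4.5000,3.0000)
o1: d²=250 > ρ²=32 → inactive
o2: d²=2 ≤ ρ²=32; F_rep = 12·(1,1)/2² = (3.0000,3.0000)
o3: d²=61 > ρ²=32 → inactive
F = F_att + ΣF_rep = (-1.5000,6.0000)
p' = p + 1/10·F = (-5.1500,4.6000)

Fx=-1.5000 Fy=6.0000 x'=-5.1500 y'=4.6000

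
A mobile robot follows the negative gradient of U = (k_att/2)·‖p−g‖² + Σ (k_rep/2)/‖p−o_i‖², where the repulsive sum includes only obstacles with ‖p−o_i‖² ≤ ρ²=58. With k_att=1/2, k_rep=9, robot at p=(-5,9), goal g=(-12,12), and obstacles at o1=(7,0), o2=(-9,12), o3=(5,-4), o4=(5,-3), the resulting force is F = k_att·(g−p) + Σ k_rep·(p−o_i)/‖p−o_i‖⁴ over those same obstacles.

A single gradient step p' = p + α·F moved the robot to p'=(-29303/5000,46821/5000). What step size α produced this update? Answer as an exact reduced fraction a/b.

α = 1/4

F_att = 1/2·(g−p) = 1/2·(-7,3) = (-3.5000,1.5000)
o1: d²=225 > ρ²=58 → inactive
o2: d²=25 ≤ ρ²=58; F_rep = 9·(4,-3)/25² = (0.0576,-0.0432)
o3: d²=269 > ρ²=58 → inactive
o4: d²=244 > ρ²=58 → inactive
F = F_att + ΣF_rep = (-3.4424,1.4568)
Δp = p'−p = (-0.8606,0.3642); α = Δx/Fx = (-4303/5000) / (-4303/1250) = 1/4
check: Δy/Fy = (1821/5000) / (1821/1250) = 1/4 ✓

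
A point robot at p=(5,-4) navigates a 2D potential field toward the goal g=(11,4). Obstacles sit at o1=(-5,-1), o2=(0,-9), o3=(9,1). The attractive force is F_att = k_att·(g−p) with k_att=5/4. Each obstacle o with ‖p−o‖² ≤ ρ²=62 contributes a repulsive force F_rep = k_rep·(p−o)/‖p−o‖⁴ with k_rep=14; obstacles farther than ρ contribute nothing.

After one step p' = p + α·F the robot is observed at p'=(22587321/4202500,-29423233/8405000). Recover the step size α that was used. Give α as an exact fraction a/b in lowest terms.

F_att = 5/4·(g−p) = 5/4·(6,8) = (7.5000,10.0000)
o1: d²=109 > ρ²=62 → inactive
o2: d²=50 ≤ ρ²=62; F_rep = 14·(5,5)/50² = (0.0280,0.0280)
o3: d²=41 ≤ ρ²=62; F_rep = 14·(-4,-5)/41² = (-0.0333,-0.0416)
F = F_att + ΣF_rep = (7.4947,9.9864)
Δp = p'−p = (0.3747,0.4993); α = Δx/Fx = (1574821/4202500) / (1574821/210125) = 1/20
check: Δy/Fy = (4196767/8405000) / (4196767/420250) = 1/20 ✓

α = 1/20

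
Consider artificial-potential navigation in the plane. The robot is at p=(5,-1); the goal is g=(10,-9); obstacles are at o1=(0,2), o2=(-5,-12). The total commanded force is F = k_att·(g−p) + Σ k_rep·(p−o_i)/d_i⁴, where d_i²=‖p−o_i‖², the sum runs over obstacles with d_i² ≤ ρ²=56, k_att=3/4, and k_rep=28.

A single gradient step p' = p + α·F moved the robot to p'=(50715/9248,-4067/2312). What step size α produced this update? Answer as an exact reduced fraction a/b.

α = 1/8

F_att = 3/4·(g−p) = 3/4·(5,-8) = (3.7500,-6.0000)
o1: d²=34 ≤ ρ²=56; F_rep = 28·(5,-3)/34² = (0.1211,-0.0727)
o2: d²=221 > ρ²=56 → inactive
F = F_att + ΣF_rep = (3.8711,-6.0727)
Δp = p'−p = (0.4839,-0.7591); α = Δx/Fx = (4475/9248) / (4475/1156) = 1/8
check: Δy/Fy = (-1755/2312) / (-1755/289) = 1/8 ✓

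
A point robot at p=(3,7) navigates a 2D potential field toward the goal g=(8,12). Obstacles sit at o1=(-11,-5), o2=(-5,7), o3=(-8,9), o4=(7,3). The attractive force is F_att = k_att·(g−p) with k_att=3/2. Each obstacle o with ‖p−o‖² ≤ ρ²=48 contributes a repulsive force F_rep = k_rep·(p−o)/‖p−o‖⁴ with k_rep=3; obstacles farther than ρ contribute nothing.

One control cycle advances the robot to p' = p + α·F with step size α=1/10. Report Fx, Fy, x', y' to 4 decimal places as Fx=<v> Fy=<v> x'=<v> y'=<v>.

F_att = 3/2·(g−p) = 3/2·(5,5) = (7.5000,7.5000)
o1: d²=340 > ρ²=48 → inactive
o2: d²=64 > ρ²=48 → inactive
o3: d²=125 > ρ²=48 → inactive
o4: d²=32 ≤ ρ²=48; F_rep = 3·(-4,4)/32² = (-0.0117,0.0117)
F = F_att + ΣF_rep = (7.4883,7.5117)
p' = p + 1/10·F = (3.7488,7.7512)

Fx=7.4883 Fy=7.5117 x'=3.7488 y'=7.7512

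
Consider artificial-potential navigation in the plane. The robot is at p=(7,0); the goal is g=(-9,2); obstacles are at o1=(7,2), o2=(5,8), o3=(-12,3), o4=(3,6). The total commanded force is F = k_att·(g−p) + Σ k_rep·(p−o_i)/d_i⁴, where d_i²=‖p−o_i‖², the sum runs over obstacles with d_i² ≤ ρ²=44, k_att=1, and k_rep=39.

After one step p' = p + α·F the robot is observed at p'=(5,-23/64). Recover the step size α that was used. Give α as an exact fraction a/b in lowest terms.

α = 1/8

F_att = 1·(g−p) = 1·(-16,2) = (-16.0000,2.0000)
o1: d²=4 ≤ ρ²=44; F_rep = 39·(0,-2)/4² = (0.0000,-4.8750)
o2: d²=68 > ρ²=44 → inactive
o3: d²=370 > ρ²=44 → inactive
o4: d²=52 > ρ²=44 → inactive
F = F_att + ΣF_rep = (-16.0000,-2.8750)
Δp = p'−p = (-2.0000,-0.3594); α = Δx/Fx = (-2) / (-16) = 1/8
check: Δy/Fy = (-23/64) / (-23/8) = 1/8 ✓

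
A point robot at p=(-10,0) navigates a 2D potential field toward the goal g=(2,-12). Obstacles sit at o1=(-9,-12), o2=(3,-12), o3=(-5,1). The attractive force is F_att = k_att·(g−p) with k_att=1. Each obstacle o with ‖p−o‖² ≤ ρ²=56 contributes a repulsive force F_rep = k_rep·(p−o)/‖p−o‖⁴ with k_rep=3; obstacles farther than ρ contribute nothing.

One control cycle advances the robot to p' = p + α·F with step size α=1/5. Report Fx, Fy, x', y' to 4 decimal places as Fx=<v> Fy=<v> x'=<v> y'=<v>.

F_att = 1·(g−p) = 1·(12,-12) = (12.0000,-12.0000)
o1: d²=145 > ρ²=56 → inactive
o2: d²=313 > ρ²=56 → inactive
o3: d²=26 ≤ ρ²=56; F_rep = 3·(-5,-1)/26² = (-0.0222,-0.0044)
F = F_att + ΣF_rep = (11.9778,-12.0044)
p' = p + 1/5·F = (-7.6044,-2.4009)

Fx=11.9778 Fy=-12.0044 x'=-7.6044 y'=-2.4009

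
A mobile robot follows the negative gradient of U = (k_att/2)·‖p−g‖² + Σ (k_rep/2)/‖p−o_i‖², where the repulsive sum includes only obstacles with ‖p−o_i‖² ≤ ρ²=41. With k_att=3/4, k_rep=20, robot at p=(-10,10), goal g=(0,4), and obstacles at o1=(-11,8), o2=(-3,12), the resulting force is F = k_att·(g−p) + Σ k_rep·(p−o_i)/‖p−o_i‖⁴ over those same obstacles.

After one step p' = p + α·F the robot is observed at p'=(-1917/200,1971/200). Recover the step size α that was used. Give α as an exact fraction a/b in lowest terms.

α = 1/20

F_att = 3/4·(g−p) = 3/4·(10,-6) = (7.5000,-4.5000)
o1: d²=5 ≤ ρ²=41; F_rep = 20·(1,2)/5² = (0.8000,1.6000)
o2: d²=53 > ρ²=41 → inactive
F = F_att + ΣF_rep = (8.3000,-2.9000)
Δp = p'−p = (0.4150,-0.1450); α = Δx/Fx = (83/200) / (83/10) = 1/20
check: Δy/Fy = (-29/200) / (-29/10) = 1/20 ✓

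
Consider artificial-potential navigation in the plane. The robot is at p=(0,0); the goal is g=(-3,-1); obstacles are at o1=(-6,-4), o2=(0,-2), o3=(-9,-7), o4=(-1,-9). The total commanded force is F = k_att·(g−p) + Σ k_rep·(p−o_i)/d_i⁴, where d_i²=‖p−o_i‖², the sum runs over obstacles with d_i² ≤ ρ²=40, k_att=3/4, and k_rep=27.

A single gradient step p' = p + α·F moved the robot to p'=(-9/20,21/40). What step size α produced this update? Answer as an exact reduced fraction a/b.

F_att = 3/4·(g−p) = 3/4·(-3,-1) = (-2.2500,-0.7500)
o1: d²=52 > ρ²=40 → inactive
o2: d²=4 ≤ ρ²=40; F_rep = 27·(0,2)/4² = (0.0000,3.3750)
o3: d²=130 > ρ²=40 → inactive
o4: d²=82 > ρ²=40 → inactive
F = F_att + ΣF_rep = (-2.2500,2.6250)
Δp = p'−p = (-0.4500,0.5250); α = Δx/Fx = (-9/20) / (-9/4) = 1/5
check: Δy/Fy = (21/40) / (21/8) = 1/5 ✓

α = 1/5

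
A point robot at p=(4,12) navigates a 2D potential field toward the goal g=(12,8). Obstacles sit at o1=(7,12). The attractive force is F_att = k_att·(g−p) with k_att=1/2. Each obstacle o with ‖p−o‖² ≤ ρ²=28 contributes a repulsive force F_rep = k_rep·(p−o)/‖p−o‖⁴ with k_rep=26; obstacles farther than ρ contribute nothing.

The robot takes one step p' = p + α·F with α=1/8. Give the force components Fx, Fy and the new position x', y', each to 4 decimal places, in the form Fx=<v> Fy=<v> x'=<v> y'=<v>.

Fx=3.0370 Fy=-2.0000 x'=4.3796 y'=11.7500

F_att = 1/2·(g−p) = 1/2·(8,-4) = (4.0000,-2.0000)
o1: d²=9 ≤ ρ²=28; F_rep = 26·(-3,0)/9² = (-0.9630,0.0000)
F = F_att + ΣF_rep = (3.0370,-2.0000)
p' = p + 1/8·F = (4.3796,11.7500)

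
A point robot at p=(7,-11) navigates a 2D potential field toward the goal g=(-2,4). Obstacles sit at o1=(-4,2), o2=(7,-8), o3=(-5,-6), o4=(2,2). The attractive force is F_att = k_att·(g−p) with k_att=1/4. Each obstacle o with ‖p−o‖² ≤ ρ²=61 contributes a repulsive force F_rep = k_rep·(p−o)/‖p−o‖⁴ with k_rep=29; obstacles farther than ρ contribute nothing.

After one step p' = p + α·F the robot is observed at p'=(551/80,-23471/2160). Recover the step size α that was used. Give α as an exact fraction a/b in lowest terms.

F_att = 1/4·(g−p) = 1/4·(-9,15) = (-2.2500,3.7500)
o1: d²=290 > ρ²=61 → inactive
o2: d²=9 ≤ ρ²=61; F_rep = 29·(0,-3)/9² = (0.0000,-1.0741)
o3: d²=169 > ρ²=61 → inactive
o4: d²=194 > ρ²=61 → inactive
F = F_att + ΣF_rep = (-2.2500,2.6759)
Δp = p'−p = (-0.1125,0.1338); α = Δx/Fx = (-9/80) / (-9/4) = 1/20
check: Δy/Fy = (289/2160) / (289/108) = 1/20 ✓

α = 1/20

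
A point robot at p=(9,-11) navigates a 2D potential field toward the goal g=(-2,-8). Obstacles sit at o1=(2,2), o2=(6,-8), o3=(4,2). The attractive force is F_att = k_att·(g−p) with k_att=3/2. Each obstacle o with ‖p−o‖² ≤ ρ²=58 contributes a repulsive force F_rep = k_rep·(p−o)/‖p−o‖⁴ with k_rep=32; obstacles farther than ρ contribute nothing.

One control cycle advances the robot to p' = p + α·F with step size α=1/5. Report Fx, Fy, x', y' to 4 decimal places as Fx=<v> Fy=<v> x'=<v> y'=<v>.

F_att = 3/2·(g−p) = 3/2·(-11,3) = (-16.5000,4.5000)
o1: d²=218 > ρ²=58 → inactive
o2: d²=18 ≤ ρ²=58; F_rep = 32·(3,-3)/18² = (0.2963,-0.2963)
o3: d²=194 > ρ²=58 → inactive
F = F_att + ΣF_rep = (-16.2037,4.2037)
p' = p + 1/5·F = (5.7593,-10.1593)

Fx=-16.2037 Fy=4.2037 x'=5.7593 y'=-10.1593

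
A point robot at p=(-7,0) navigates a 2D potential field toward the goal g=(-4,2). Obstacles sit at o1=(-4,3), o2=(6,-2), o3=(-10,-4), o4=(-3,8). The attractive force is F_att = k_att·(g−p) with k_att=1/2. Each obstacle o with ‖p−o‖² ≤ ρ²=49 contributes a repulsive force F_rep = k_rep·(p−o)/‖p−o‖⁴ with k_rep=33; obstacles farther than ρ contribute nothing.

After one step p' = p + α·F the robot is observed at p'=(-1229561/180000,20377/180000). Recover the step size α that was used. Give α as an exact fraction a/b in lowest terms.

F_att = 1/2·(g−p) = 1/2·(3,2) = (1.5000,1.0000)
o1: d²=18 ≤ ρ²=49; F_rep = 33·(-3,-3)/18² = (-0.3056,-0.3056)
o2: d²=173 > ρ²=49 → inactive
o3: d²=25 ≤ ρ²=49; F_rep = 33·(3,4)/25² = (0.1584,0.2112)
o4: d²=80 > ρ²=49 → inactive
F = F_att + ΣF_rep = (1.3528,0.9056)
Δp = p'−p = (0.1691,0.1132); α = Δx/Fx = (30439/180000) / (30439/22500) = 1/8
check: Δy/Fy = (20377/180000) / (20377/22500) = 1/8 ✓

α = 1/8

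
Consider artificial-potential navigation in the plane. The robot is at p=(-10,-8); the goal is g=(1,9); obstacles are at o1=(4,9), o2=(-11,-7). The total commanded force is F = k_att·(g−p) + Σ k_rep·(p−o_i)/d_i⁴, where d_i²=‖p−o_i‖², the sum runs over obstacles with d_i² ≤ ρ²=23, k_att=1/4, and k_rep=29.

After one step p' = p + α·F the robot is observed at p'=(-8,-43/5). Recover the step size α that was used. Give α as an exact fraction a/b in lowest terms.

F_att = 1/4·(g−p) = 1/4·(11,17) = (2.7500,4.2500)
o1: d²=485 > ρ²=23 → inactive
o2: d²=2 ≤ ρ²=23; F_rep = 29·(1,-1)/2² = (7.2500,-7.2500)
F = F_att + ΣF_rep = (10.0000,-3.0000)
Δp = p'−p = (2.0000,-0.6000); α = Δx/Fx = (2) / (10) = 1/5
check: Δy/Fy = (-3/5) / (-3) = 1/5 ✓

α = 1/5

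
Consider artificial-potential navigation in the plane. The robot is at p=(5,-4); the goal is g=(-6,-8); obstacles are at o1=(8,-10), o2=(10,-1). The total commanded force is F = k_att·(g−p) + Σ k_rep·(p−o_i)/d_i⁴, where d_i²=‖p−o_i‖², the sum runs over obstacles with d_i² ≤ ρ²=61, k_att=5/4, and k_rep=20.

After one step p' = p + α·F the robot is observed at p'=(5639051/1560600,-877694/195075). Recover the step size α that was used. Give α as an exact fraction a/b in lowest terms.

F_att = 5/4·(g−p) = 5/4·(-11,-4) = (-13.7500,-5.0000)
o1: d²=45 ≤ ρ²=61; F_rep = 20·(-3,6)/45² = (-0.0296,0.0593)
o2: d²=34 ≤ ρ²=61; F_rep = 20·(-5,-3)/34² = (-0.0865,-0.0519)
F = F_att + ΣF_rep = (-13.8661,-4.9926)
Δp = p'−p = (-1.3866,-0.4993); α = Δx/Fx = (-2163949/1560600) / (-2163949/156060) = 1/10
check: Δy/Fy = (-97394/195075) / (-194788/39015) = 1/10 ✓

α = 1/10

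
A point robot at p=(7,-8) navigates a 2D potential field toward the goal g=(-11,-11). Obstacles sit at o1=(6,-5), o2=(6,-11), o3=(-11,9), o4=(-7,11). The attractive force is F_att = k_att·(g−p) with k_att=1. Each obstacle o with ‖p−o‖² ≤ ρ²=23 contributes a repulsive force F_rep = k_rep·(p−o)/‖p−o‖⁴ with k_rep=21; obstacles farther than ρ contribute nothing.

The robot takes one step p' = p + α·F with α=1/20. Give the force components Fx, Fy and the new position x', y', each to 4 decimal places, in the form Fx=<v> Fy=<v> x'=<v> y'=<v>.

Fx=-17.5800 Fy=-3.0000 x'=6.1210 y'=-8.1500

F_att = 1·(g−p) = 1·(-18,-3) = (-18.0000,-3.0000)
o1: d²=10 ≤ ρ²=23; F_rep = 21·(1,-3)/10² = (0.2100,-0.6300)
o2: d²=10 ≤ ρ²=23; F_rep = 21·(1,3)/10² = (0.2100,0.6300)
o3: d²=613 > ρ²=23 → inactive
o4: d²=557 > ρ²=23 → inactive
F = F_att + ΣF_rep = (-17.5800,-3.0000)
p' = p + 1/20·F = (6.1210,-8.1500)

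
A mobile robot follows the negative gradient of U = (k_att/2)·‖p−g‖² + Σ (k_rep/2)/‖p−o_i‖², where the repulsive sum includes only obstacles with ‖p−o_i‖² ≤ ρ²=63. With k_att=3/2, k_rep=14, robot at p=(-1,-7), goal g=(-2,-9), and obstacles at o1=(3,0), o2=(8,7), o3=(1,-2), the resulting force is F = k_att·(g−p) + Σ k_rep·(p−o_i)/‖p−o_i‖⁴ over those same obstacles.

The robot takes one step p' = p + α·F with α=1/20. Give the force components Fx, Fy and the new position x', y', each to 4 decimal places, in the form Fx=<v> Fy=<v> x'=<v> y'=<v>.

F_att = 3/2·(g−p) = 3/2·(-1,-2) = (-1.5000,-3.0000)
o1: d²=65 > ρ²=63 → inactive
o2: d²=277 > ρ²=63 → inactive
o3: d²=29 ≤ ρ²=63; F_rep = 14·(-2,-5)/29² = (-0.0333,-0.0832)
F = F_att + ΣF_rep = (-1.5333,-3.0832)
p' = p + 1/20·F = (-1.0767,-7.1542)

Fx=-1.5333 Fy=-3.0832 x'=-1.0767 y'=-7.1542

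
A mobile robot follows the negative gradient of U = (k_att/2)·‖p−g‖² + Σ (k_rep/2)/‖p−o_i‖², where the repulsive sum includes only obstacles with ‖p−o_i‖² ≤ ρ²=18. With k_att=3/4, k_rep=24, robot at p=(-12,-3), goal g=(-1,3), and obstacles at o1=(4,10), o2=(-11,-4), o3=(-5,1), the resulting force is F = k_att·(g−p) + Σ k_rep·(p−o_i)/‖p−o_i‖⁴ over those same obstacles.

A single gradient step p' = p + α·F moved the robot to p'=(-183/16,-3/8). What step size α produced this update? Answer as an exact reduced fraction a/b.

α = 1/4

F_att = 3/4·(g−p) = 3/4·(11,6) = (8.2500,4.5000)
o1: d²=425 > ρ²=18 → inactive
o2: d²=2 ≤ ρ²=18; F_rep = 24·(-1,1)/2² = (-6.0000,6.0000)
o3: d²=65 > ρ²=18 → inactive
F = F_att + ΣF_rep = (2.2500,10.5000)
Δp = p'−p = (0.5625,2.6250); α = Δx/Fx = (9/16) / (9/4) = 1/4
check: Δy/Fy = (21/8) / (21/2) = 1/4 ✓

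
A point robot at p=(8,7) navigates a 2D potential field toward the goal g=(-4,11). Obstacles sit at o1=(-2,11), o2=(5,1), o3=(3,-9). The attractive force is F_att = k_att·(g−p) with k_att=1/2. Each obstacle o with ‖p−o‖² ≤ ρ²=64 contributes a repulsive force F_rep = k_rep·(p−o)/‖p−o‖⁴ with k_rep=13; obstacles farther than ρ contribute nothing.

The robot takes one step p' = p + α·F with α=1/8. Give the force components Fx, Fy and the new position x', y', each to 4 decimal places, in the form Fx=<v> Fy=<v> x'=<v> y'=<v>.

F_att = 1/2·(g−p) = 1/2·(-12,4) = (-6.0000,2.0000)
o1: d²=116 > ρ²=64 → inactive
o2: d²=45 ≤ ρ²=64; F_rep = 13·(3,6)/45² = (0.0193,0.0385)
o3: d²=281 > ρ²=64 → inactive
F = F_att + ΣF_rep = (-5.9807,2.0385)
p' = p + 1/8·F = (7.2524,7.2548)

Fx=-5.9807 Fy=2.0385 x'=7.2524 y'=7.2548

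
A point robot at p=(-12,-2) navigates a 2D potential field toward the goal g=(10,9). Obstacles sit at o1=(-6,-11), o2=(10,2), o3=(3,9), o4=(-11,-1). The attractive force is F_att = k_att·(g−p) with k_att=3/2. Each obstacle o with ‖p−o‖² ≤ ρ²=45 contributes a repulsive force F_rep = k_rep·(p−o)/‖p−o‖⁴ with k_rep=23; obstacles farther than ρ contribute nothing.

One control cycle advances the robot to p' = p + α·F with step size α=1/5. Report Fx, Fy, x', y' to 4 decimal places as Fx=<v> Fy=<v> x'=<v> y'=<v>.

F_att = 3/2·(g−p) = 3/2·(22,11) = (33.0000,16.5000)
o1: d²=117 > ρ²=45 → inactive
o2: d²=500 > ρ²=45 → inactive
o3: d²=346 > ρ²=45 → inactive
o4: d²=2 ≤ ρ²=45; F_rep = 23·(-1,-1)/2² = (-5.7500,-5.7500)
F = F_att + ΣF_rep = (27.2500,10.7500)
p' = p + 1/5·F = (-6.5500,0.1500)

Fx=27.2500 Fy=10.7500 x'=-6.5500 y'=0.1500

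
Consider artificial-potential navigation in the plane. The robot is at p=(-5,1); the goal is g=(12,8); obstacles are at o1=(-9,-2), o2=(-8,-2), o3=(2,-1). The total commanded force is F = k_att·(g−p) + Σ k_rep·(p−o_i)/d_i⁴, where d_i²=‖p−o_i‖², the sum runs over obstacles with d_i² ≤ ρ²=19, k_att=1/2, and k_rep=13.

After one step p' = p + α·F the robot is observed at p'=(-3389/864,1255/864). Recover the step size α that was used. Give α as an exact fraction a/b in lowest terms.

F_att = 1/2·(g−p) = 1/2·(17,7) = (8.5000,3.5000)
o1: d²=25 > ρ²=19 → inactive
o2: d²=18 ≤ ρ²=19; F_rep = 13·(3,3)/18² = (0.1204,0.1204)
o3: d²=53 > ρ²=19 → inactive
F = F_att + ΣF_rep = (8.6204,3.6204)
Δp = p'−p = (1.0775,0.4525); α = Δx/Fx = (931/864) / (931/108) = 1/8
check: Δy/Fy = (391/864) / (391/108) = 1/8 ✓

α = 1/8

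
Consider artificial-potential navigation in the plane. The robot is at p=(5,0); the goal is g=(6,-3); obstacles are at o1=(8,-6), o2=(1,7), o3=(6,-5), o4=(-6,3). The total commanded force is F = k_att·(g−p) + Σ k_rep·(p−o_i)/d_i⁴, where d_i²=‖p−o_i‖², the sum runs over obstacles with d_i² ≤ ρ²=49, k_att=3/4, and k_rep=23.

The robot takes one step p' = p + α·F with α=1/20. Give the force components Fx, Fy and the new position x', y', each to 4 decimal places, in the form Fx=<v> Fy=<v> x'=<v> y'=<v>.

F_att = 3/4·(g−p) = 3/4·(1,-3) = (0.7500,-2.2500)
o1: d²=45 ≤ ρ²=49; F_rep = 23·(-3,6)/45² = (-0.0341,0.0681)
o2: d²=65 > ρ²=49 → inactive
o3: d²=26 ≤ ρ²=49; F_rep = 23·(-1,5)/26² = (-0.0340,0.1701)
o4: d²=130 > ρ²=49 → inactive
F = F_att + ΣF_rep = (0.6819,-2.0117)
p' = p + 1/20·F = (5.0341,-0.1006)

Fx=0.6819 Fy=-2.0117 x'=5.0341 y'=-0.1006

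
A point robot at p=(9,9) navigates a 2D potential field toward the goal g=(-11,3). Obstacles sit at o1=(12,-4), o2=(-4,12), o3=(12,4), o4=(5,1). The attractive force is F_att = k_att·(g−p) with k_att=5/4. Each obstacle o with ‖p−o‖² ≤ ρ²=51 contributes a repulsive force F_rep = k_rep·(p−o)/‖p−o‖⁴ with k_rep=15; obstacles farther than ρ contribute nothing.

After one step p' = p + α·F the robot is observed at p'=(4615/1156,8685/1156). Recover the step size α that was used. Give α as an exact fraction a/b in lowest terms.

F_att = 5/4·(g−p) = 5/4·(-20,-6) = (-25.0000,-7.5000)
o1: d²=178 > ρ²=51 → inactive
o2: d²=178 > ρ²=51 → inactive
o3: d²=34 ≤ ρ²=51; F_rep = 15·(-3,5)/34² = (-0.0389,0.0649)
o4: d²=80 > ρ²=51 → inactive
F = F_att + ΣF_rep = (-25.0389,-7.4351)
Δp = p'−p = (-5.0078,-1.4870); α = Δx/Fx = (-5789/1156) / (-28945/1156) = 1/5
check: Δy/Fy = (-1719/1156) / (-8595/1156) = 1/5 ✓

α = 1/5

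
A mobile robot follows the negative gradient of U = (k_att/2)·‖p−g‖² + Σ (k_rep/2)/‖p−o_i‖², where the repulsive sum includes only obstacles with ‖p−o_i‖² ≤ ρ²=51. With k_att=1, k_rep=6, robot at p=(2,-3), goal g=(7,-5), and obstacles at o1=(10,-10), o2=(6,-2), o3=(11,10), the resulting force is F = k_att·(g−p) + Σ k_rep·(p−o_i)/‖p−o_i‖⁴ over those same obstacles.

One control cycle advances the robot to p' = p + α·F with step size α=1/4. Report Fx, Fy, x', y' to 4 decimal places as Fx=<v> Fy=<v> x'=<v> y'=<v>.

F_att = 1·(g−p) = 1·(5,-2) = (5.0000,-2.0000)
o1: d²=113 > ρ²=51 → inactive
o2: d²=17 ≤ ρ²=51; F_rep = 6·(-4,-1)/17² = (-0.0830,-0.0208)
o3: d²=250 > ρ²=51 → inactive
F = F_att + ΣF_rep = (4.9170,-2.0208)
p' = p + 1/4·F = (3.2292,-3.5052)

Fx=4.9170 Fy=-2.0208 x'=3.2292 y'=-3.5052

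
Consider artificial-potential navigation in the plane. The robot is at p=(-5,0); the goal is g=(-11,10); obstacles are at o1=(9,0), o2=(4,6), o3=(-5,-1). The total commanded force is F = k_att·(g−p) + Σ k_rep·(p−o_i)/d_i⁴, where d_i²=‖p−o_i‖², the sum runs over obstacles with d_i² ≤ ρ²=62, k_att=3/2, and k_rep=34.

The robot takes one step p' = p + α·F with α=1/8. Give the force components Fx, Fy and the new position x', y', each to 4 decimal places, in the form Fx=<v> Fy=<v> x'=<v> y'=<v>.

F_att = 3/2·(g−p) = 3/2·(-6,10) = (-9.0000,15.0000)
o1: d²=196 > ρ²=62 → inactive
o2: d²=117 > ρ²=62 → inactive
o3: d²=1 ≤ ρ²=62; F_rep = 34·(0,1)/1² = (0.0000,34.0000)
F = F_att + ΣF_rep = (-9.0000,49.0000)
p' = p + 1/8·F = (-6.1250,6.1250)

Fx=-9.0000 Fy=49.0000 x'=-6.1250 y'=6.1250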